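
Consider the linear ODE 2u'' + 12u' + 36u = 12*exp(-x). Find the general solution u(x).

u = 6*exp(-x)/13 + C1*cos(3*x)*exp(-3*x) + C2*exp(-3*x)*sin(3*x)

Divide through by 2: u'' + 6u' + 18u = 6*exp(-x).
Characteristic equation r² + 6r + 18 = 0 has discriminant (6)² - 4·(18) = -36 < 0, so r = -3 ± 3i.
Hence u_h = C1*cos(3*x)*exp(-3*x) + C2*exp(-3*x)*sin(3*x).
Try u_p = A*exp(-x). Substituting into the equation and dividing by exp(-x) gives A = 6/13, so u_p = 6*exp(-x)/13.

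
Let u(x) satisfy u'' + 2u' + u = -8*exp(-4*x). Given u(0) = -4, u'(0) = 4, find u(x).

Characteristic equation r² + 2r + 1 = 0 has discriminant (2)² - 4·(1) = 0, so r = -1 is a repeated root.
Hence u_h = (C1 + C2*x)*exp(-x).
Try u_p = A*exp(-4*x). Substituting into the equation and dividing by exp(-4*x) gives A = -8/9, so u_p = -8*exp(-4*x)/9.
General solution: u = -8*exp(-4*x)/9 + C1*exp(-x) + C2*x*exp(-x).
Apply the initial conditions: u(0) = -8/9 + C1 = -4 and u'(0) = 32/9 + C2 - C1 = 4. Solving gives C1 = -28/9, C2 = -8/3.

u = -28*exp(-x)/9 - 8*exp(-4*x)/9 - 8*x*exp(-x)/3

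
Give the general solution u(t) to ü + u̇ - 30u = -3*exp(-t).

u = exp(-t)/10 + C1*exp(-6*t) + C2*exp(5*t)

Characteristic equation r² + r - 30 = 0 factors as (r + 6)(r - 5) = 0, so r = -6, 5.
Hence u_h = C1*exp(-6*t) + C2*exp(5*t).
Try u_p = A*exp(-t). Substituting into the equation and dividing by exp(-t) gives A = 1/10, so u_p = exp(-t)/10.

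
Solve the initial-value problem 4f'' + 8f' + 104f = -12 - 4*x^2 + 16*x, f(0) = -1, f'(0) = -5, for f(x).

f = -274/2197 - x**2/26 + 27*x/169 - 13259*exp(-x)*sin(5*x)/10985 - 1923*cos(5*x)*exp(-x)/2197

Divide through by 4: f'' + 2f' + 26f = -3 - x^2 + 4*x.
Characteristic equation r² + 2r + 26 = 0 has discriminant (2)² - 4·(26) = -100 < 0, so r = -1 ± 5i.
Hence f_h = C1*cos(5*x)*exp(-x) + C2*exp(-x)*sin(5*x).
For the particular solution try f_p = A0 + A1*x + A2*x^2. Substituting and matching coefficients of each power of x gives A0 = -274/2197, A1 = 27/169, A2 = -1/26, so f_p = -274/2197 - x^2/26 + 27*x/169.
General solution: f = -274/2197 - x^2/26 + 27*x/169 + C1*cos(5*x)*exp(-x) + C2*exp(-x)*sin(5*x).
Apply the initial conditions: f(0) = -274/2197 + C1 = -1 and f'(0) = 27/169 - C1 + 5*C2 = -5. Solving gives C1 = -1923/2197, C2 = -13259/10985.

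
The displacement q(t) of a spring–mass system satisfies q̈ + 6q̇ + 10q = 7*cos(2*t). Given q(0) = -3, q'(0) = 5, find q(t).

q = 7*sin(2*t)/15 + 7*cos(2*t)/30 - 169*exp(-3*t)*sin(t)/30 - 97*cos(t)*exp(-3*t)/30

Characteristic equation r² + 6r + 10 = 0 has discriminant (6)² - 4·(10) = -4 < 0, so r = -3 ± i.
Hence q_h = C1*cos(t)*exp(-3*t) + C2*exp(-3*t)*sin(t).
Try q_p = A*cos(2*t) + B*sin(2*t). Substituting and equating the coefficients of cos(2t) and sin(2t) gives A = 7/30, B = 7/15, so q_p = 7*sin(2*t)/15 + 7*cos(2*t)/30.
General solution: q = 7*sin(2*t)/15 + 7*cos(2*t)/30 + C1*cos(t)*exp(-3*t) + C2*exp(-3*t)*sin(t).
Apply the initial conditions: q(0) = 7/30 + C1 = -3 and q'(0) = 14/15 + C2 - 3*C1 = 5. Solving gives C1 = -97/30, C2 = -169/30.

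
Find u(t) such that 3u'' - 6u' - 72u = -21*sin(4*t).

Divide through by 3: u'' - 2u' - 24u = -7*sin(4*t).
Characteristic equation r² - 2r - 24 = 0 factors as (r + 4)(r - 6) = 0, so r = -4, 6.
Hence u_h = C1*exp(-4*t) + C2*exp(6*t).
Try u_p = A*cos(4*t) + B*sin(4*t). Substituting and equating the coefficients of cos(4t) and sin(4t) gives A = -7/208, B = 35/208, so u_p = -7*cos(4*t)/208 + 35*sin(4*t)/208.

u = -7*cos(4*t)/208 + 35*sin(4*t)/208 + C1*exp(-4*t) + C2*exp(6*t)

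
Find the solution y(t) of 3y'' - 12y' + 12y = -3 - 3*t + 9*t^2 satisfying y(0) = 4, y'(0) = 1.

Divide through by 3: y'' - 4y' + 4y = -1 - t + 3*t^2.
Characteristic equation r² - 4r + 4 = 0 has discriminant (-4)² - 4·(4) = 0, so r = 2 is a repeated root.
Hence y_h = (C1 + C2*t)*exp(2*t).
For the particular solution try y_p = A0 + A1*t + A2*t^2. Substituting and matching coefficients of each power of t gives A0 = 5/8, A1 = 5/4, A2 = 3/4, so y_p = 5/8 + 3*t^2/4 + 5*t/4.
General solution: y = 5/8 + 3*t^2/4 + 5*t/4 + C1*exp(2*t) + C2*t*exp(2*t).
Apply the initial conditions: y(0) = 5/8 + C1 = 4 and y'(0) = 5/4 + C2 + 2*C1 = 1. Solving gives C1 = 27/8, C2 = -7.

y = 5/8 + 3*t**2/4 + 5*t/4 + 27*exp(2*t)/8 - 7*t*exp(2*t)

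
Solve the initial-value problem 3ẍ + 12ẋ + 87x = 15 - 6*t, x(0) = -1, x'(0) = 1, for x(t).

Divide through by 3: x'' + 4x' + 29x = 5 - 2*t.
Characteristic equation r² + 4r + 29 = 0 has discriminant (4)² - 4·(29) = -100 < 0, so r = -2 ± 5i.
Hence x_h = C1*cos(5*t)*exp(-2*t) + C2*exp(-2*t)*sin(5*t).
For the particular solution try x_p = A0 + A1*t. Substituting and matching coefficients of each power of t gives A0 = 153/841, A1 = -2/29, so x_p = 153/841 - 2*t/29.
General solution: x = 153/841 - 2*t/29 + C1*cos(5*t)*exp(-2*t) + C2*exp(-2*t)*sin(5*t).
Apply the initial conditions: x(0) = 153/841 + C1 = -1 and x'(0) = -2/29 - 2*C1 + 5*C2 = 1. Solving gives C1 = -994/841, C2 = -1089/4205.

x = 153/841 - 2*t/29 - 1089*exp(-2*t)*sin(5*t)/4205 - 994*cos(5*t)*exp(-2*t)/841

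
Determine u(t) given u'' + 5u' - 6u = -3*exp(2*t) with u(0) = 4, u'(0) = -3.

u = -3*exp(2*t)/8 + 24*exp(t)/7 + 53*exp(-6*t)/56

Characteristic equation r² + 5r - 6 = 0 factors as (r - 1)(r + 6) = 0, so r = 1, -6.
Hence u_h = C1*exp(t) + C2*exp(-6*t).
Try u_p = A*exp(2*t). Substituting into the equation and dividing by exp(2*t) gives A = -3/8, so u_p = -3*exp(2*t)/8.
General solution: u = -3*exp(2*t)/8 + C1*exp(t) + C2*exp(-6*t).
Apply the initial conditions: u(0) = -3/8 + C1 + C2 = 4 and u'(0) = -3/4 + C1 - 6*C2 = -3. Solving gives C1 = 24/7, C2 = 53/56.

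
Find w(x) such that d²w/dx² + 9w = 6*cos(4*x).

w = -6*cos(4*x)/7 + C1*cos(3*x) + C2*sin(3*x)

Characteristic equation r² + 9 = 0 has discriminant (0)² - 4·(9) = -36 < 0, so r = ± 3i.
Hence w_h = C1*cos(3*x) + C2*sin(3*x).
Try w_p = A*cos(4*x) + B*sin(4*x). Substituting and equating the coefficients of cos(4x) and sin(4x) gives A = -6/7, B = 0, so w_p = -6*cos(4*x)/7.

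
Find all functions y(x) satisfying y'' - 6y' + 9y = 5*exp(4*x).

Characteristic equation r² - 6r + 9 = 0 has discriminant (-6)² - 4·(9) = 0, so r = 3 is a repeated root.
Hence y_h = (C1 + C2*x)*exp(3*x).
Try y_p = A*exp(4*x). Substituting into the equation and dividing by exp(4*x) gives A = 5, so y_p = 5*exp(4*x).

y = 5*exp(4*x) + C1*exp(3*x) + C2*x*exp(3*x)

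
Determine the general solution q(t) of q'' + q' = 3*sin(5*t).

q = C2 - 3*sin(5*t)/26 - 3*cos(5*t)/130 + C1*exp(-t)

Characteristic equation r² + r = 0 factors as (r + 1)r = 0, so r = -1, 0.
Hence q_h = C1*exp(-t) + C2.
Try q_p = A*cos(5*t) + B*sin(5*t). Substituting and equating the coefficients of cos(5t) and sin(5t) gives A = -3/130, B = -3/26, so q_p = -3*sin(5*t)/26 - 3*cos(5*t)/130.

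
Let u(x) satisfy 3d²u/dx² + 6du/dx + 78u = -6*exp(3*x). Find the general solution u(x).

u = -2*exp(3*x)/41 + C1*cos(5*x)*exp(-x) + C2*exp(-x)*sin(5*x)

Divide through by 3: u'' + 2u' + 26u = -2*exp(3*x).
Characteristic equation r² + 2r + 26 = 0 has discriminant (2)² - 4·(26) = -100 < 0, so r = -1 ± 5i.
Hence u_h = C1*cos(5*x)*exp(-x) + C2*exp(-x)*sin(5*x).
Try u_p = A*exp(3*x). Substituting into the equation and dividing by exp(3*x) gives A = -2/41, so u_p = -2*exp(3*x)/41.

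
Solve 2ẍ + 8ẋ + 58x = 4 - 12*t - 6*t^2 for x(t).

x = 2456/24389 - 150*t/841 - 3*t**2/29 + C1*cos(5*t)*exp(-2*t) + C2*exp(-2*t)*sin(5*t)

Divide through by 2: x'' + 4x' + 29x = 2 - 6*t - 3*t^2.
Characteristic equation r² + 4r + 29 = 0 has discriminant (4)² - 4·(29) = -100 < 0, so r = -2 ± 5i.
Hence x_h = C1*cos(5*t)*exp(-2*t) + C2*exp(-2*t)*sin(5*t).
For the particular solution try x_p = A0 + A1*t + A2*t^2. Substituting and matching coefficients of each power of t gives A0 = 2456/24389, A1 = -150/841, A2 = -3/29, so x_p = 2456/24389 - 150*t/841 - 3*t^2/29.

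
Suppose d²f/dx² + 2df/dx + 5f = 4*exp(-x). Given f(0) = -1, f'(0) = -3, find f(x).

f = -2*cos(2*x)*exp(-x) - 2*exp(-x)*sin(2*x) + exp(-x)

Characteristic equation r² + 2r + 5 = 0 has discriminant (2)² - 4·(5) = -16 < 0, so r = -1 ± 2i.
Hence f_h = C1*cos(2*x)*exp(-x) + C2*exp(-x)*sin(2*x).
Try f_p = A*exp(-x). Substituting into the equation and dividing by exp(-x) gives A = 1, so f_p = exp(-x).
General solution: f = C1*cos(2*x)*exp(-x) + C2*exp(-x)*sin(2*x) + exp(-x).
Apply the initial conditions: f(0) = 1 + C1 = -1 and f'(0) = -1 - C1 + 2*C2 = -3. Solving gives C1 = -2, C2 = -2.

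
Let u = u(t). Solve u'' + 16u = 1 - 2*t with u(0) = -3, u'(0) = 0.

u = 1/16 - 49*cos(4*t)/16 - t/8 + sin(4*t)/32

Characteristic equation r² + 16 = 0 has discriminant (0)² - 4·(16) = -64 < 0, so r = ± 4i.
Hence u_h = C1*cos(4*t) + C2*sin(4*t).
For the particular solution try u_p = A0 + A1*t. Substituting and matching coefficients of each power of t gives A0 = 1/16, A1 = -1/8, so u_p = 1/16 - t/8.
General solution: u = 1/16 - t/8 + C1*cos(4*t) + C2*sin(4*t).
Apply the initial conditions: u(0) = 1/16 + C1 = -3 and u'(0) = -1/8 + 4*C2 = 0. Solving gives C1 = -49/16, C2 = 1/32.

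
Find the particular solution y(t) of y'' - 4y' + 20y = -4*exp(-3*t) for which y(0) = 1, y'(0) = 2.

Characteristic equation r² - 4r + 20 = 0 has discriminant (-4)² - 4·(20) = -64 < 0, so r = 2 ± 4i.
Hence y_h = C1*cos(4*t)*exp(2*t) + C2*exp(2*t)*sin(4*t).
Try y_p = A*exp(-3*t). Substituting into the equation and dividing by exp(-3*t) gives A = -4/41, so y_p = -4*exp(-3*t)/41.
General solution: y = -4*exp(-3*t)/41 + C1*cos(4*t)*exp(2*t) + C2*exp(2*t)*sin(4*t).
Apply the initial conditions: y(0) = -4/41 + C1 = 1 and y'(0) = 12/41 + 2*C1 + 4*C2 = 2. Solving gives C1 = 45/41, C2 = -5/41.

y = -4*exp(-3*t)/41 - 5*exp(2*t)*sin(4*t)/41 + 45*cos(4*t)*exp(2*t)/41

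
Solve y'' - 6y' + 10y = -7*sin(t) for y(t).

y = -14*cos(t)/39 - 7*sin(t)/13 + C1*cos(t)*exp(3*t) + C2*exp(3*t)*sin(t)

Characteristic equation r² - 6r + 10 = 0 has discriminant (-6)² - 4·(10) = -4 < 0, so r = 3 ± i.
Hence y_h = C1*cos(t)*exp(3*t) + C2*exp(3*t)*sin(t).
Try y_p = A*cos(t) + B*sin(t). Substituting and equating the coefficients of cos(t) and sin(t) gives A = -14/39, B = -7/13, so y_p = -14*cos(t)/39 - 7*sin(t)/13.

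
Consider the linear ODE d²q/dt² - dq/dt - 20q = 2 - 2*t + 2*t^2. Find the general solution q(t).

Characteristic equation r² - r - 20 = 0 factors as (r - 5)(r + 4) = 0, so r = 5, -4.
Hence q_h = C1*exp(5*t) + C2*exp(-4*t).
For the particular solution try q_p = A0 + A1*t + A2*t^2. Substituting and matching coefficients of each power of t gives A0 = -231/2000, A1 = 11/100, A2 = -1/10, so q_p = -231/2000 - t^2/10 + 11*t/100.

q = -231/2000 - t**2/10 + 11*t/100 + C1*exp(5*t) + C2*exp(-4*t)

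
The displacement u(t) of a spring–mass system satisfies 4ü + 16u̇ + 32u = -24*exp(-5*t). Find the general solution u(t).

Divide through by 4: u'' + 4u' + 8u = -6*exp(-5*t).
Characteristic equation r² + 4r + 8 = 0 has discriminant (4)² - 4·(8) = -16 < 0, so r = -2 ± 2i.
Hence u_h = C1*cos(2*t)*exp(-2*t) + C2*exp(-2*t)*sin(2*t).
Try u_p = A*exp(-5*t). Substituting into the equation and dividing by exp(-5*t) gives A = -6/13, so u_p = -6*exp(-5*t)/13.

u = -6*exp(-5*t)/13 + C1*cos(2*t)*exp(-2*t) + C2*exp(-2*t)*sin(2*t)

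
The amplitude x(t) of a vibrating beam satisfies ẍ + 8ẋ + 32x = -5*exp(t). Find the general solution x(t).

x = -5*exp(t)/41 + C1*cos(4*t)*exp(-4*t) + C2*exp(-4*t)*sin(4*t)

Characteristic equation r² + 8r + 32 = 0 has discriminant (8)² - 4·(32) = -64 < 0, so r = -4 ± 4i.
Hence x_h = C1*cos(4*t)*exp(-4*t) + C2*exp(-4*t)*sin(4*t).
Try x_p = A*exp(t). Substituting into the equation and dividing by exp(t) gives A = -5/41, so x_p = -5*exp(t)/41.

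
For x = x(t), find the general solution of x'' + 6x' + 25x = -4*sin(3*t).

x = -16*sin(3*t)/145 + 18*cos(3*t)/145 + C1*cos(4*t)*exp(-3*t) + C2*exp(-3*t)*sin(4*t)

Characteristic equation r² + 6r + 25 = 0 has discriminant (6)² - 4·(25) = -64 < 0, so r = -3 ± 4i.
Hence x_h = C1*cos(4*t)*exp(-3*t) + C2*exp(-3*t)*sin(4*t).
Try x_p = A*cos(3*t) + B*sin(3*t). Substituting and equating the coefficients of cos(3t) and sin(3t) gives A = 18/145, B = -16/145, so x_p = -16*sin(3*t)/145 + 18*cos(3*t)/145.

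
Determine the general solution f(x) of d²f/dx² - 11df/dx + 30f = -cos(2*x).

f = -13*cos(2*x)/580 + 11*sin(2*x)/580 + C1*exp(6*x) + C2*exp(5*x)

Characteristic equation r² - 11r + 30 = 0 factors as (r - 6)(r - 5) = 0, so r = 6, 5.
Hence f_h = C1*exp(6*x) + C2*exp(5*x).
Try f_p = A*cos(2*x) + B*sin(2*x). Substituting and equating the coefficients of cos(2x) and sin(2x) gives A = -13/580, B = 11/580, so f_p = -13*cos(2*x)/580 + 11*sin(2*x)/580.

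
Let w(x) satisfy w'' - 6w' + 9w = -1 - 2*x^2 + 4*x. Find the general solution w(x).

w = 1/27 - 2*x**2/9 + 4*x/27 + C1*exp(3*x) + C2*x*exp(3*x)

Characteristic equation r² - 6r + 9 = 0 has discriminant (-6)² - 4·(9) = 0, so r = 3 is a repeated root.
Hence w_h = (C1 + C2*x)*exp(3*x).
For the particular solution try w_p = A0 + A1*x + A2*x^2. Substituting and matching coefficients of each power of x gives A0 = 1/27, A1 = 4/27, A2 = -2/9, so w_p = 1/27 - 2*x^2/9 + 4*x/27.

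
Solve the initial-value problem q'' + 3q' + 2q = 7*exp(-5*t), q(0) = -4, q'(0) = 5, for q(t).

q = -10*exp(-2*t)/3 - 5*exp(-t)/4 + 7*exp(-5*t)/12

Characteristic equation r² + 3r + 2 = 0 factors as (r + 1)(r + 2) = 0, so r = -1, -2.
Hence q_h = C1*exp(-t) + C2*exp(-2*t).
Try q_p = A*exp(-5*t). Substituting into the equation and dividing by exp(-5*t) gives A = 7/12, so q_p = 7*exp(-5*t)/12.
General solution: q = 7*exp(-5*t)/12 + C1*exp(-t) + C2*exp(-2*t).
Apply the initial conditions: q(0) = 7/12 + C1 + C2 = -4 and q'(0) = -35/12 - C1 - 2*C2 = 5. Solving gives C1 = -5/4, C2 = -10/3.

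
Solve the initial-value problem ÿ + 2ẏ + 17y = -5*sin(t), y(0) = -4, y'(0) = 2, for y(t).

Characteristic equation r² + 2r + 17 = 0 has discriminant (2)² - 4·(17) = -64 < 0, so r = -1 ± 4i.
Hence y_h = C1*cos(4*t)*exp(-t) + C2*exp(-t)*sin(4*t).
Try y_p = A*cos(t) + B*sin(t). Substituting and equating the coefficients of cos(t) and sin(t) gives A = 1/26, B = -4/13, so y_p = -4*sin(t)/13 + cos(t)/26.
General solution: y = -4*sin(t)/13 + cos(t)/26 + C1*cos(4*t)*exp(-t) + C2*exp(-t)*sin(4*t).
Apply the initial conditions: y(0) = 1/26 + C1 = -4 and y'(0) = -4/13 - C1 + 4*C2 = 2. Solving gives C1 = -105/26, C2 = -45/104.

y = -4*sin(t)/13 + cos(t)/26 - 105*cos(4*t)*exp(-t)/26 - 45*exp(-t)*sin(4*t)/104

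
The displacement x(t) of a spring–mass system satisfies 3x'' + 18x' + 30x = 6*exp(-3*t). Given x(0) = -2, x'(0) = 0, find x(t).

x = 2*exp(-3*t) - 6*exp(-3*t)*sin(t) - 4*cos(t)*exp(-3*t)

Divide through by 3: x'' + 6x' + 10x = 2*exp(-3*t).
Characteristic equation r² + 6r + 10 = 0 has discriminant (6)² - 4·(10) = -4 < 0, so r = -3 ± i.
Hence x_h = C1*cos(t)*exp(-3*t) + C2*exp(-3*t)*sin(t).
Try x_p = A*exp(-3*t). Substituting into the equation and dividing by exp(-3*t) gives A = 2, so x_p = 2*exp(-3*t).
General solution: x = 2*exp(-3*t) + C1*cos(t)*exp(-3*t) + C2*exp(-3*t)*sin(t).
Apply the initial conditions: x(0) = 2 + C1 = -2 and x'(0) = -6 + C2 - 3*C1 = 0. Solving gives C1 = -4, C2 = -6.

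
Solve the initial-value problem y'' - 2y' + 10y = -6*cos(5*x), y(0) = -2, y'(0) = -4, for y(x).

Characteristic equation r² - 2r + 10 = 0 has discriminant (-2)² - 4·(10) = -36 < 0, so r = 1 ± 3i.
Hence y_h = C1*cos(3*x)*exp(x) + C2*exp(x)*sin(3*x).
Try y_p = A*cos(5*x) + B*sin(5*x). Substituting and equating the coefficients of cos(5x) and sin(5x) gives A = 18/65, B = 12/65, so y_p = 12*sin(5*x)/65 + 18*cos(5*x)/65.
General solution: y = 12*sin(5*x)/65 + 18*cos(5*x)/65 + C1*cos(3*x)*exp(x) + C2*exp(x)*sin(3*x).
Apply the initial conditions: y(0) = 18/65 + C1 = -2 and y'(0) = 12/13 + C1 + 3*C2 = -4. Solving gives C1 = -148/65, C2 = -172/195.

y = 12*sin(5*x)/65 + 18*cos(5*x)/65 - 172*exp(x)*sin(3*x)/195 - 148*cos(3*x)*exp(x)/65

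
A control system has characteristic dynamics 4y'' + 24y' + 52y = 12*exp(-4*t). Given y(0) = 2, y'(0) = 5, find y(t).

Divide through by 4: y'' + 6y' + 13y = 3*exp(-4*t).
Characteristic equation r² + 6r + 13 = 0 has discriminant (6)² - 4·(13) = -16 < 0, so r = -3 ± 2i.
Hence y_h = C1*cos(2*t)*exp(-3*t) + C2*exp(-3*t)*sin(2*t).
Try y_p = A*exp(-4*t). Substituting into the equation and dividing by exp(-4*t) gives A = 3/5, so y_p = 3*exp(-4*t)/5.
General solution: y = 3*exp(-4*t)/5 + C1*cos(2*t)*exp(-3*t) + C2*exp(-3*t)*sin(2*t).
Apply the initial conditions: y(0) = 3/5 + C1 = 2 and y'(0) = -12/5 - 3*C1 + 2*C2 = 5. Solving gives C1 = 7/5, C2 = 29/5.

y = 3*exp(-4*t)/5 + 7*cos(2*t)*exp(-3*t)/5 + 29*exp(-3*t)*sin(2*t)/5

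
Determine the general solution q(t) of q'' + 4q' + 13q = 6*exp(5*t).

Characteristic equation r² + 4r + 13 = 0 has discriminant (4)² - 4·(13) = -36 < 0, so r = -2 ± 3i.
Hence q_h = C1*cos(3*t)*exp(-2*t) + C2*exp(-2*t)*sin(3*t).
Try q_p = A*exp(5*t). Substituting into the equation and dividing by exp(5*t) gives A = 3/29, so q_p = 3*exp(5*t)/29.

q = 3*exp(5*t)/29 + C1*cos(3*t)*exp(-2*t) + C2*exp(-2*t)*sin(3*t)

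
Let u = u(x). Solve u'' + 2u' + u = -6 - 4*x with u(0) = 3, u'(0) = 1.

Characteristic equation r² + 2r + 1 = 0 has discriminant (2)² - 4·(1) = 0, so r = -1 is a repeated root.
Hence u_h = (C1 + C2*x)*exp(-x).
For the particular solution try u_p = A0 + A1*x. Substituting and matching coefficients of each power of x gives A0 = 2, A1 = -4, so u_p = 2 - 4*x.
General solution: u = 2 - 4*x + C1*exp(-x) + C2*x*exp(-x).
Apply the initial conditions: u(0) = 2 + C1 = 3 and u'(0) = -4 + C2 - C1 = 1. Solving gives C1 = 1, C2 = 6.

u = 2 - 4*x + 6*x*exp(-x) + exp(-x)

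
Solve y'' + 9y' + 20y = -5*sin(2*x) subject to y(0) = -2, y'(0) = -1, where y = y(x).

y = -23*exp(-4*x)/2 - 4*sin(2*x)/29 + 9*cos(2*x)/58 + 271*exp(-5*x)/29

Characteristic equation r² + 9r + 20 = 0 factors as (r + 4)(r + 5) = 0, so r = -4, -5.
Hence y_h = C1*exp(-4*x) + C2*exp(-5*x).
Try y_p = A*cos(2*x) + B*sin(2*x). Substituting and equating the coefficients of cos(2x) and sin(2x) gives A = 9/58, B = -4/29, so y_p = -4*sin(2*x)/29 + 9*cos(2*x)/58.
General solution: y = -4*sin(2*x)/29 + 9*cos(2*x)/58 + C1*exp(-4*x) + C2*exp(-5*x).
Apply the initial conditions: y(0) = 9/58 + C1 + C2 = -2 and y'(0) = -8/29 - 5*C2 - 4*C1 = -1. Solving gives C1 = -23/2, C2 = 271/29.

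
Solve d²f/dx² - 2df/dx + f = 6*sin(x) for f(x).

Characteristic equation r² - 2r + 1 = 0 has discriminant (-2)² - 4·(1) = 0, so r = 1 is a repeated root.
Hence f_h = (C1 + C2*x)*exp(x).
Try f_p = A*cos(x) + B*sin(x). Substituting and equating the coefficients of cos(x) and sin(x) gives A = 3, B = 0, so f_p = 3*cos(x).

f = 3*cos(x) + C1*exp(x) + C2*x*exp(x)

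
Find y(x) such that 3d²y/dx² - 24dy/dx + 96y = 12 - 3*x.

Divide through by 3: y'' - 8y' + 32y = 4 - x.
Characteristic equation r² - 8r + 32 = 0 has discriminant (-8)² - 4·(32) = -64 < 0, so r = 4 ± 4i.
Hence y_h = C1*cos(4*x)*exp(4*x) + C2*exp(4*x)*sin(4*x).
For the particular solution try y_p = A0 + A1*x. Substituting and matching coefficients of each power of x gives A0 = 15/128, A1 = -1/32, so y_p = 15/128 - x/32.

y = 15/128 - x/32 + C1*cos(4*x)*exp(4*x) + C2*exp(4*x)*sin(4*x)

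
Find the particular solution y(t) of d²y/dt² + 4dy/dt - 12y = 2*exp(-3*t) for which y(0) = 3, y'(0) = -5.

y = -2*exp(-3*t)/15 + 35*exp(-6*t)/24 + 67*exp(2*t)/40

Characteristic equation r² + 4r - 12 = 0 factors as (r - 2)(r + 6) = 0, so r = 2, -6.
Hence y_h = C1*exp(2*t) + C2*exp(-6*t).
Try y_p = A*exp(-3*t). Substituting into the equation and dividing by exp(-3*t) gives A = -2/15, so y_p = -2*exp(-3*t)/15.
General solution: y = -2*exp(-3*t)/15 + C1*exp(2*t) + C2*exp(-6*t).
Apply the initial conditions: y(0) = -2/15 + C1 + C2 = 3 and y'(0) = 2/5 - 6*C2 + 2*C1 = -5. Solving gives C1 = 67/40, C2 = 35/24.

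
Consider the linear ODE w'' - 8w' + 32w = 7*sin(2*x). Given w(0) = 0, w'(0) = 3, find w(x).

w = 7*cos(2*x)/65 + 49*sin(2*x)/260 - 7*cos(4*x)*exp(4*x)/65 + 397*exp(4*x)*sin(4*x)/520

Characteristic equation r² - 8r + 32 = 0 has discriminant (-8)² - 4·(32) = -64 < 0, so r = 4 ± 4i.
Hence w_h = C1*cos(4*x)*exp(4*x) + C2*exp(4*x)*sin(4*x).
Try w_p = A*cos(2*x) + B*sin(2*x). Substituting and equating the coefficients of cos(2x) and sin(2x) gives A = 7/65, B = 49/260, so w_p = 7*cos(2*x)/65 + 49*sin(2*x)/260.
General solution: w = 7*cos(2*x)/65 + 49*sin(2*x)/260 + C1*cos(4*x)*exp(4*x) + C2*exp(4*x)*sin(4*x).
Apply the initial conditions: w(0) = 7/65 + C1 = 0 and w'(0) = 49/130 + 4*C1 + 4*C2 = 3. Solving gives C1 = -7/65, C2 = 397/520.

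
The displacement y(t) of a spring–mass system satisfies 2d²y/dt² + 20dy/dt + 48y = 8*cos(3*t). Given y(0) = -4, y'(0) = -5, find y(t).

y = -741*exp(-4*t)/50 + 4*cos(3*t)/75 + 8*sin(3*t)/75 + 323*exp(-6*t)/30

Divide through by 2: y'' + 10y' + 24y = 4*cos(3*t).
Characteristic equation r² + 10r + 24 = 0 factors as (r + 4)(r + 6) = 0, so r = -4, -6.
Hence y_h = C1*exp(-4*t) + C2*exp(-6*t).
Try y_p = A*cos(3*t) + B*sin(3*t). Substituting and equating the coefficients of cos(3t) and sin(3t) gives A = 4/75, B = 8/75, so y_p = 4*cos(3*t)/75 + 8*sin(3*t)/75.
General solution: y = 4*cos(3*t)/75 + 8*sin(3*t)/75 + C1*exp(-4*t) + C2*exp(-6*t).
Apply the initial conditions: y(0) = 4/75 + C1 + C2 = -4 and y'(0) = 8/25 - 6*C2 - 4*C1 = -5. Solving gives C1 = -741/50, C2 = 323/30.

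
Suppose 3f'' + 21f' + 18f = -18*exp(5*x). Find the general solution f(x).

f = -exp(5*x)/11 + C1*exp(-6*x) + C2*exp(-x)

Divide through by 3: f'' + 7f' + 6f = -6*exp(5*x).
Characteristic equation r² + 7r + 6 = 0 factors as (r + 6)(r + 1) = 0, so r = -6, -1.
Hence f_h = C1*exp(-6*x) + C2*exp(-x).
Try f_p = A*exp(5*x). Substituting into the equation and dividing by exp(5*x) gives A = -1/11, so f_p = -exp(5*x)/11.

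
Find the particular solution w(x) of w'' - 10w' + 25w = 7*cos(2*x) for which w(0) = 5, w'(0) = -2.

w = -140*sin(2*x)/841 + 147*cos(2*x)/841 + 4058*exp(5*x)/841 - 748*x*exp(5*x)/29

Characteristic equation r² - 10r + 25 = 0 has discriminant (-10)² - 4·(25) = 0, so r = 5 is a repeated root.
Hence w_h = (C1 + C2*x)*exp(5*x).
Try w_p = A*cos(2*x) + B*sin(2*x). Substituting and equating the coefficients of cos(2x) and sin(2x) gives A = 147/841, B = -140/841, so w_p = -140*sin(2*x)/841 + 147*cos(2*x)/841.
General solution: w = -140*sin(2*x)/841 + 147*cos(2*x)/841 + C1*exp(5*x) + C2*x*exp(5*x).
Apply the initial conditions: w(0) = 147/841 + C1 = 5 and w'(0) = -280/841 + C2 + 5*C1 = -2. Solving gives C1 = 4058/841, C2 = -748/29.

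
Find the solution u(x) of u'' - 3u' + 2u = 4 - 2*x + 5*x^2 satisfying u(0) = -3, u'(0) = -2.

Characteristic equation r² - 3r + 2 = 0 factors as (r - 1)(r - 2) = 0, so r = 1, 2.
Hence u_h = C1*exp(x) + C2*exp(2*x).
For the particular solution try u_p = A0 + A1*x + A2*x^2. Substituting and matching coefficients of each power of x gives A0 = 37/4, A1 = 13/2, A2 = 5/2, so u_p = 37/4 + 5*x^2/2 + 13*x/2.
General solution: u = 37/4 + 5*x^2/2 + 13*x/2 + C1*exp(x) + C2*exp(2*x).
Apply the initial conditions: u(0) = 37/4 + C1 + C2 = -3 and u'(0) = 13/2 + C1 + 2*C2 = -2. Solving gives C1 = -16, C2 = 15/4.

u = 37/4 - 16*exp(x) + 5*x**2/2 + 13*x/2 + 15*exp(2*x)/4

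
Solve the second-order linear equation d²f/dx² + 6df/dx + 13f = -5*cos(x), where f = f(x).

f = -cos(x)/3 - sin(x)/6 + C1*cos(2*x)*exp(-3*x) + C2*exp(-3*x)*sin(2*x)

Characteristic equation r² + 6r + 13 = 0 has discriminant (6)² - 4·(13) = -16 < 0, so r = -3 ± 2i.
Hence f_h = C1*cos(2*x)*exp(-3*x) + C2*exp(-3*x)*sin(2*x).
Try f_p = A*cos(x) + B*sin(x). Substituting and equating the coefficients of cos(x) and sin(x) gives A = -1/3, B = -1/6, so f_p = -cos(x)/3 - sin(x)/6.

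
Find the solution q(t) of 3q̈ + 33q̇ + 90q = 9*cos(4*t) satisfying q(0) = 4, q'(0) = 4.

Divide through by 3: q'' + 11q' + 30q = 3*cos(4*t).
Characteristic equation r² + 11r + 30 = 0 factors as (r + 5)(r + 6) = 0, so r = -5, -6.
Hence q_h = C1*exp(-5*t) + C2*exp(-6*t).
Try q_p = A*cos(4*t) + B*sin(4*t). Substituting and equating the coefficients of cos(4t) and sin(4t) gives A = 21/1066, B = 33/533, so q_p = 21*cos(4*t)/1066 + 33*sin(4*t)/533.
General solution: q = 21*cos(4*t)/1066 + 33*sin(4*t)/533 + C1*exp(-5*t) + C2*exp(-6*t).
Apply the initial conditions: q(0) = 21/1066 + C1 + C2 = 4 and q'(0) = 132/533 - 6*C2 - 5*C1 = 4. Solving gives C1 = 1133/41, C2 = -615/26.

q = -615*exp(-6*t)/26 + 21*cos(4*t)/1066 + 33*sin(4*t)/533 + 1133*exp(-5*t)/41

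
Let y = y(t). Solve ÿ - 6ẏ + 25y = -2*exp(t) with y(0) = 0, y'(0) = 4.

y = -exp(t)/10 + cos(4*t)*exp(3*t)/10 + 19*exp(3*t)*sin(4*t)/20

Characteristic equation r² - 6r + 25 = 0 has discriminant (-6)² - 4·(25) = -64 < 0, so r = 3 ± 4i.
Hence y_h = C1*cos(4*t)*exp(3*t) + C2*exp(3*t)*sin(4*t).
Try y_p = A*exp(t). Substituting into the equation and dividing by exp(t) gives A = -1/10, so y_p = -exp(t)/10.
General solution: y = -exp(t)/10 + C1*cos(4*t)*exp(3*t) + C2*exp(3*t)*sin(4*t).
Apply the initial conditions: y(0) = -1/10 + C1 = 0 and y'(0) = -1/10 + 3*C1 + 4*C2 = 4. Solving gives C1 = 1/10, C2 = 19/20.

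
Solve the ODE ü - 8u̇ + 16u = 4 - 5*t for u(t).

u = 3/32 - 5*t/16 + C1*exp(4*t) + C2*t*exp(4*t)

Characteristic equation r² - 8r + 16 = 0 has discriminant (-8)² - 4·(16) = 0, so r = 4 is a repeated root.
Hence u_h = (C1 + C2*t)*exp(4*t).
For the particular solution try u_p = A0 + A1*t. Substituting and matching coefficients of each power of t gives A0 = 3/32, A1 = -5/16, so u_p = 3/32 - 5*t/16.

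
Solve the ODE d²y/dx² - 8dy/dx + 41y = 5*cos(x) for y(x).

y = -5*sin(x)/208 + 25*cos(x)/208 + C1*cos(5*x)*exp(4*x) + C2*exp(4*x)*sin(5*x)

Characteristic equation r² - 8r + 41 = 0 has discriminant (-8)² - 4·(41) = -100 < 0, so r = 4 ± 5i.
Hence y_h = C1*cos(5*x)*exp(4*x) + C2*exp(4*x)*sin(5*x).
Try y_p = A*cos(x) + B*sin(x). Substituting and equating the coefficients of cos(x) and sin(x) gives A = 25/208, B = -5/208, so y_p = -5*sin(x)/208 + 25*cos(x)/208.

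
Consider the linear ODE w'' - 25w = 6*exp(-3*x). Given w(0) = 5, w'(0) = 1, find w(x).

w = -3*exp(-3*x)/8 + 27*exp(-5*x)/10 + 107*exp(5*x)/40

Characteristic equation r² - 25 = 0 factors as (r - 5)(r + 5) = 0, so r = 5, -5.
Hence w_h = C1*exp(5*x) + C2*exp(-5*x).
Try w_p = A*exp(-3*x). Substituting into the equation and dividing by exp(-3*x) gives A = -3/8, so w_p = -3*exp(-3*x)/8.
General solution: w = -3*exp(-3*x)/8 + C1*exp(5*x) + C2*exp(-5*x).
Apply the initial conditions: w(0) = -3/8 + C1 + C2 = 5 and w'(0) = 9/8 - 5*C2 + 5*C1 = 1. Solving gives C1 = 107/40, C2 = 27/10.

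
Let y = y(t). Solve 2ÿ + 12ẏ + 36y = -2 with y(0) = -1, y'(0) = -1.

y = -1/18 - 23*exp(-3*t)*sin(3*t)/18 - 17*cos(3*t)*exp(-3*t)/18

Divide through by 2: y'' + 6y' + 18y = -1.
Characteristic equation r² + 6r + 18 = 0 has discriminant (6)² - 4·(18) = -36 < 0, so r = -3 ± 3i.
Hence y_h = C1*cos(3*t)*exp(-3*t) + C2*exp(-3*t)*sin(3*t).
For the particular solution try y_p = A0. Substituting and matching coefficients of each power of t gives A0 = -1/18, so y_p = -1/18.
General solution: y = -1/18 + C1*cos(3*t)*exp(-3*t) + C2*exp(-3*t)*sin(3*t).
Apply the initial conditions: y(0) = -1/18 + C1 = -1 and y'(0) = -3*C1 + 3*C2 = -1. Solving gives C1 = -17/18, C2 = -23/18.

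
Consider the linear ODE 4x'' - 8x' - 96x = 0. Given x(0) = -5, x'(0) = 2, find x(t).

x = -16*exp(-4*t)/5 - 9*exp(6*t)/5

Divide through by 4: x'' - 2x' - 24x = 0.
Characteristic equation r² - 2r - 24 = 0 factors as (r - 6)(r + 4) = 0, so r = 6, -4.
Hence x_h = C1*exp(6*t) + C2*exp(-4*t).
Apply the initial conditions: x(0) = C1 + C2 = -5 and x'(0) = -4*C2 + 6*C1 = 2. Solving gives C1 = -9/5, C2 = -16/5.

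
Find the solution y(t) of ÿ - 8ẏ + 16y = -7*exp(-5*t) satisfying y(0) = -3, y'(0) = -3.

y = -236*exp(4*t)/81 - 7*exp(-5*t)/81 + 74*t*exp(4*t)/9

Characteristic equation r² - 8r + 16 = 0 has discriminant (-8)² - 4·(16) = 0, so r = 4 is a repeated root.
Hence y_h = (C1 + C2*t)*exp(4*t).
Try y_p = A*exp(-5*t). Substituting into the equation and dividing by exp(-5*t) gives A = -7/81, so y_p = -7*exp(-5*t)/81.
General solution: y = -7*exp(-5*t)/81 + C1*exp(4*t) + C2*t*exp(4*t).
Apply the initial conditions: y(0) = -7/81 + C1 = -3 and y'(0) = 35/81 + C2 + 4*C1 = -3. Solving gives C1 = -236/81, C2 = 74/9.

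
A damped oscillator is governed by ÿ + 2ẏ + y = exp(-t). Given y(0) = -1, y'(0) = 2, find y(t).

Characteristic equation r² + 2r + 1 = 0 has discriminant (2)² - 4·(1) = 0, so r = -1 is a repeated root.
Hence y_h = (C1 + C2*t)*exp(-t).
Since exp(-t) solves the homogeneous equation (r = -1 is a root of multiplicity 2), multiply the trial by t^2. Try y_p = A*t^2*exp(-t). Substituting into the equation and dividing by exp(-t) gives A = 1/2, so y_p = t^2*exp(-t)/2.
General solution: y = C1*exp(-t) + t^2*exp(-t)/2 + C2*t*exp(-t).
Apply the initial conditions: y(0) = C1 = -1 and y'(0) = C2 - C1 = 2. Solving gives C1 = -1, C2 = 1.

y = -exp(-t) + t*exp(-t) + t**2*exp(-t)/2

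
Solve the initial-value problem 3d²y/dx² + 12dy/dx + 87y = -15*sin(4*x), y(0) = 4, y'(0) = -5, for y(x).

Divide through by 3: y'' + 4y' + 29y = -5*sin(4*x).
Characteristic equation r² + 4r + 29 = 0 has discriminant (4)² - 4·(29) = -100 < 0, so r = -2 ± 5i.
Hence y_h = C1*cos(5*x)*exp(-2*x) + C2*exp(-2*x)*sin(5*x).
Try y_p = A*cos(4*x) + B*sin(4*x). Substituting and equating the coefficients of cos(4x) and sin(4x) gives A = 16/85, B = -13/85, so y_p = -13*sin(4*x)/85 + 16*cos(4*x)/85.
General solution: y = -13*sin(4*x)/85 + 16*cos(4*x)/85 + C1*cos(5*x)*exp(-2*x) + C2*exp(-2*x)*sin(5*x).
Apply the initial conditions: y(0) = 16/85 + C1 = 4 and y'(0) = -52/85 - 2*C1 + 5*C2 = -5. Solving gives C1 = 324/85, C2 = 11/17.

y = -13*sin(4*x)/85 + 16*cos(4*x)/85 + 11*exp(-2*x)*sin(5*x)/17 + 324*cos(5*x)*exp(-2*x)/85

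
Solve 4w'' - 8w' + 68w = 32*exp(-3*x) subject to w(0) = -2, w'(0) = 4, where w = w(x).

Divide through by 4: w'' - 2w' + 17w = 8*exp(-3*x).
Characteristic equation r² - 2r + 17 = 0 has discriminant (-2)² - 4·(17) = -64 < 0, so r = 1 ± 4i.
Hence w_h = C1*cos(4*x)*exp(x) + C2*exp(x)*sin(4*x).
Try w_p = A*exp(-3*x). Substituting into the equation and dividing by exp(-3*x) gives A = 1/4, so w_p = exp(-3*x)/4.
General solution: w = exp(-3*x)/4 + C1*cos(4*x)*exp(x) + C2*exp(x)*sin(4*x).
Apply the initial conditions: w(0) = 1/4 + C1 = -2 and w'(0) = -3/4 + C1 + 4*C2 = 4. Solving gives C1 = -9/4, C2 = 7/4.

w = exp(-3*x)/4 - 9*cos(4*x)*exp(x)/4 + 7*exp(x)*sin(4*x)/4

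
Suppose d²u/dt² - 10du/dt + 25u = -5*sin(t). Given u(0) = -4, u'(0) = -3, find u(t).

Characteristic equation r² - 10r + 25 = 0 has discriminant (-10)² - 4·(25) = 0, so r = 5 is a repeated root.
Hence u_h = (C1 + C2*t)*exp(5*t).
Try u_p = A*cos(t) + B*sin(t). Substituting and equating the coefficients of cos(t) and sin(t) gives A = -25/338, B = -30/169, so u_p = -30*sin(t)/169 - 25*cos(t)/338.
General solution: u = -30*sin(t)/169 - 25*cos(t)/338 + C1*exp(5*t) + C2*t*exp(5*t).
Apply the initial conditions: u(0) = -25/338 + C1 = -4 and u'(0) = -30/169 + C2 + 5*C1 = -3. Solving gives C1 = -1327/338, C2 = 437/26.

u = -1327*exp(5*t)/338 - 30*sin(t)/169 - 25*cos(t)/338 + 437*t*exp(5*t)/26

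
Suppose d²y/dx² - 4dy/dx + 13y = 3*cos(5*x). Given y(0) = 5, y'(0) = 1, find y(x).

Characteristic equation r² - 4r + 13 = 0 has discriminant (-4)² - 4·(13) = -36 < 0, so r = 2 ± 3i.
Hence y_h = C1*cos(3*x)*exp(2*x) + C2*exp(2*x)*sin(3*x).
Try y_p = A*cos(5*x) + B*sin(5*x). Substituting and equating the coefficients of cos(5x) and sin(5x) gives A = -9/136, B = -15/136, so y_p = -15*sin(5*x)/136 - 9*cos(5*x)/136.
General solution: y = -15*sin(5*x)/136 - 9*cos(5*x)/136 + C1*cos(3*x)*exp(2*x) + C2*exp(2*x)*sin(3*x).
Apply the initial conditions: y(0) = -9/136 + C1 = 5 and y'(0) = -75/136 + 2*C1 + 3*C2 = 1. Solving gives C1 = 689/136, C2 = -389/136.

y = -15*sin(5*x)/136 - 9*cos(5*x)/136 - 389*exp(2*x)*sin(3*x)/136 + 689*cos(3*x)*exp(2*x)/136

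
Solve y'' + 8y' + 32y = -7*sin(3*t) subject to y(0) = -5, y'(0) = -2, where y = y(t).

y = -161*sin(3*t)/1105 + 168*cos(3*t)/1105 - 24499*exp(-4*t)*sin(4*t)/4420 - 5693*cos(4*t)*exp(-4*t)/1105

Characteristic equation r² + 8r + 32 = 0 has discriminant (8)² - 4·(32) = -64 < 0, so r = -4 ± 4i.
Hence y_h = C1*cos(4*t)*exp(-4*t) + C2*exp(-4*t)*sin(4*t).
Try y_p = A*cos(3*t) + B*sin(3*t). Substituting and equating the coefficients of cos(3t) and sin(3t) gives A = 168/1105, B = -161/1105, so y_p = -161*sin(3*t)/1105 + 168*cos(3*t)/1105.
General solution: y = -161*sin(3*t)/1105 + 168*cos(3*t)/1105 + C1*cos(4*t)*exp(-4*t) + C2*exp(-4*t)*sin(4*t).
Apply the initial conditions: y(0) = 168/1105 + C1 = -5 and y'(0) = -483/1105 - 4*C1 + 4*C2 = -2. Solving gives C1 = -5693/1105, C2 = -24499/4420.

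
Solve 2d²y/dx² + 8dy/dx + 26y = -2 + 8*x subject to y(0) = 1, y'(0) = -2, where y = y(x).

Divide through by 2: y'' + 4y' + 13y = -1 + 4*x.
Characteristic equation r² + 4r + 13 = 0 has discriminant (4)² - 4·(13) = -36 < 0, so r = -2 ± 3i.
Hence y_h = C1*cos(3*x)*exp(-2*x) + C2*exp(-2*x)*sin(3*x).
For the particular solution try y_p = A0 + A1*x. Substituting and matching coefficients of each power of x gives A0 = -29/169, A1 = 4/13, so y_p = -29/169 + 4*x/13.
General solution: y = -29/169 + 4*x/13 + C1*cos(3*x)*exp(-2*x) + C2*exp(-2*x)*sin(3*x).
Apply the initial conditions: y(0) = -29/169 + C1 = 1 and y'(0) = 4/13 - 2*C1 + 3*C2 = -2. Solving gives C1 = 198/169, C2 = 2/169.

y = -29/169 + 4*x/13 + 2*exp(-2*x)*sin(3*x)/169 + 198*cos(3*x)*exp(-2*x)/169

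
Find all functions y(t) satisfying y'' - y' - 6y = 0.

Characteristic equation r² - r - 6 = 0 factors as (r + 2)(r - 3) = 0, so r = -2, 3.
Hence y_h = C1*exp(-2*t) + C2*exp(3*t).

y = C1*exp(-2*t) + C2*exp(3*t)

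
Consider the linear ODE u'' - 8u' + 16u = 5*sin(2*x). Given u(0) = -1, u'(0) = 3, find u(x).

u = -6*exp(4*x)/5 + cos(2*x)/5 + 3*sin(2*x)/20 + 15*x*exp(4*x)/2

Characteristic equation r² - 8r + 16 = 0 has discriminant (-8)² - 4·(16) = 0, so r = 4 is a repeated root.
Hence u_h = (C1 + C2*x)*exp(4*x).
Try u_p = A*cos(2*x) + B*sin(2*x). Substituting and equating the coefficients of cos(2x) and sin(2x) gives A = 1/5, B = 3/20, so u_p = cos(2*x)/5 + 3*sin(2*x)/20.
General solution: u = cos(2*x)/5 + 3*sin(2*x)/20 + C1*exp(4*x) + C2*x*exp(4*x).
Apply the initial conditions: u(0) = 1/5 + C1 = -1 and u'(0) = 3/10 + C2 + 4*C1 = 3. Solving gives C1 = -6/5, C2 = 15/2.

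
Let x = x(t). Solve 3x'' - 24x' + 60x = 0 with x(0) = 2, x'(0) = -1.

Divide through by 3: x'' - 8x' + 20x = 0.
Characteristic equation r² - 8r + 20 = 0 has discriminant (-8)² - 4·(20) = -16 < 0, so r = 4 ± 2i.
Hence x_h = C1*cos(2*t)*exp(4*t) + C2*exp(4*t)*sin(2*t).
Apply the initial conditions: x(0) = C1 = 2 and x'(0) = 2*C2 + 4*C1 = -1. Solving gives C1 = 2, C2 = -9/2.

x = 2*cos(2*t)*exp(4*t) - 9*exp(4*t)*sin(2*t)/2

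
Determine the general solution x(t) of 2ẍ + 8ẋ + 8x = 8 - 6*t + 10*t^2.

x = 29/8 - 13*t/4 + 5*t**2/4 + C1*exp(-2*t) + C2*t*exp(-2*t)

Divide through by 2: x'' + 4x' + 4x = 4 - 3*t + 5*t^2.
Characteristic equation r² + 4r + 4 = 0 has discriminant (4)² - 4·(4) = 0, so r = -2 is a repeated root.
Hence x_h = (C1 + C2*t)*exp(-2*t).
For the particular solution try x_p = A0 + A1*t + A2*t^2. Substituting and matching coefficients of each power of t gives A0 = 29/8, A1 = -13/4, A2 = 5/4, so x_p = 29/8 - 13*t/4 + 5*t^2/4.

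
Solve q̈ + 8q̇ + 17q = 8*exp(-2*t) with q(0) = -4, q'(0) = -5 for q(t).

Characteristic equation r² + 8r + 17 = 0 has discriminant (8)² - 4·(17) = -4 < 0, so r = -4 ± i.
Hence q_h = C1*cos(t)*exp(-4*t) + C2*exp(-4*t)*sin(t).
Try q_p = A*exp(-2*t). Substituting into the equation and dividing by exp(-2*t) gives A = 8/5, so q_p = 8*exp(-2*t)/5.
General solution: q = 8*exp(-2*t)/5 + C1*cos(t)*exp(-4*t) + C2*exp(-4*t)*sin(t).
Apply the initial conditions: q(0) = 8/5 + C1 = -4 and q'(0) = -16/5 + C2 - 4*C1 = -5. Solving gives C1 = -28/5, C2 = -121/5.

q = 8*exp(-2*t)/5 - 121*exp(-4*t)*sin(t)/5 - 28*cos(t)*exp(-4*t)/5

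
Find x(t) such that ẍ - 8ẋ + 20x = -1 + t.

x = -3/100 + t/20 + C1*cos(2*t)*exp(4*t) + C2*exp(4*t)*sin(2*t)

Characteristic equation r² - 8r + 20 = 0 has discriminant (-8)² - 4·(20) = -16 < 0, so r = 4 ± 2i.
Hence x_h = C1*cos(2*t)*exp(4*t) + C2*exp(4*t)*sin(2*t).
For the particular solution try x_p = A0 + A1*t. Substituting and matching coefficients of each power of t gives A0 = -3/100, A1 = 1/20, so x_p = -3/100 + t/20.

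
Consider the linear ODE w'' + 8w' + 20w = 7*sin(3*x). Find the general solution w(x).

Characteristic equation r² + 8r + 20 = 0 has discriminant (8)² - 4·(20) = -16 < 0, so r = -4 ± 2i.
Hence w_h = C1*cos(2*x)*exp(-4*x) + C2*exp(-4*x)*sin(2*x).
Try w_p = A*cos(3*x) + B*sin(3*x). Substituting and equating the coefficients of cos(3x) and sin(3x) gives A = -168/697, B = 77/697, so w_p = -168*cos(3*x)/697 + 77*sin(3*x)/697.

w = -168*cos(3*x)/697 + 77*sin(3*x)/697 + C1*cos(2*x)*exp(-4*x) + C2*exp(-4*x)*sin(2*x)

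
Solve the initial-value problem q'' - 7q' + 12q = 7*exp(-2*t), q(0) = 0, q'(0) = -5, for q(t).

q = -23*exp(4*t)/6 + 7*exp(-2*t)/30 + 18*exp(3*t)/5

Characteristic equation r² - 7r + 12 = 0 factors as (r - 3)(r - 4) = 0, so r = 3, 4.
Hence q_h = C1*exp(3*t) + C2*exp(4*t).
Try q_p = A*exp(-2*t). Substituting into the equation and dividing by exp(-2*t) gives A = 7/30, so q_p = 7*exp(-2*t)/30.
General solution: q = 7*exp(-2*t)/30 + C1*exp(3*t) + C2*exp(4*t).
Apply the initial conditions: q(0) = 7/30 + C1 + C2 = 0 and q'(0) = -7/15 + 3*C1 + 4*C2 = -5. Solving gives C1 = 18/5, C2 = -23/6.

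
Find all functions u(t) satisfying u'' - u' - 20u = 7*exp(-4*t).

Characteristic equation r² - r - 20 = 0 factors as (r + 4)(r - 5) = 0, so r = -4, 5.
Hence u_h = C1*exp(-4*t) + C2*exp(5*t).
Since exp(-4*t) solves the homogeneous equation (r = -4 is a root of multiplicity 1), multiply the trial by t. Try u_p = A*t*exp(-4*t). Substituting into the equation and dividing by exp(-4*t) gives A = -7/9, so u_p = -7*t*exp(-4*t)/9.

u = C1*exp(-4*t) + C2*exp(5*t) - 7*t*exp(-4*t)/9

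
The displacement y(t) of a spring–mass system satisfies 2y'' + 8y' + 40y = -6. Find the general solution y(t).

Divide through by 2: y'' + 4y' + 20y = -3.
Characteristic equation r² + 4r + 20 = 0 has discriminant (4)² - 4·(20) = -64 < 0, so r = -2 ± 4i.
Hence y_h = C1*cos(4*t)*exp(-2*t) + C2*exp(-2*t)*sin(4*t).
For the particular solution try y_p = A0. Substituting and matching coefficients of each power of t gives A0 = -3/20, so y_p = -3/20.

y = -3/20 + C1*cos(4*t)*exp(-2*t) + C2*exp(-2*t)*sin(4*t)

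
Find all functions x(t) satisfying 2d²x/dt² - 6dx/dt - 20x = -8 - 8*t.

x = 7/25 + 2*t/5 + C1*exp(5*t) + C2*exp(-2*t)

Divide through by 2: x'' - 3x' - 10x = -4 - 4*t.
Characteristic equation r² - 3r - 10 = 0 factors as (r - 5)(r + 2) = 0, so r = 5, -2.
Hence x_h = C1*exp(5*t) + C2*exp(-2*t).
For the particular solution try x_p = A0 + A1*t. Substituting and matching coefficients of each power of t gives A0 = 7/25, A1 = 2/5, so x_p = 7/25 + 2*t/5.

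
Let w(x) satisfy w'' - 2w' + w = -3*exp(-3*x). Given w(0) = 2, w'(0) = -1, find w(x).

Characteristic equation r² - 2r + 1 = 0 has discriminant (-2)² - 4·(1) = 0, so r = 1 is a repeated root.
Hence w_h = (C1 + C2*x)*exp(x).
Try w_p = A*exp(-3*x). Substituting into the equation and dividing by exp(-3*x) gives A = -3/16, so w_p = -3*exp(-3*x)/16.
General solution: w = -3*exp(-3*x)/16 + C1*exp(x) + C2*x*exp(x).
Apply the initial conditions: w(0) = -3/16 + C1 = 2 and w'(0) = 9/16 + C1 + C2 = -1. Solving gives C1 = 35/16, C2 = -15/4.

w = -3*exp(-3*x)/16 + 35*exp(x)/16 - 15*x*exp(x)/4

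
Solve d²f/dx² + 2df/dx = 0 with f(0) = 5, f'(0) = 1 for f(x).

Characteristic equation r² + 2r = 0 factors as (r + 2)r = 0, so r = -2, 0.
Hence f_h = C1*exp(-2*x) + C2.
Apply the initial conditions: f(0) = C1 + C2 = 5 and f'(0) = -2*C1 = 1. Solving gives C1 = -1/2, C2 = 11/2.

f = 11/2 - exp(-2*x)/2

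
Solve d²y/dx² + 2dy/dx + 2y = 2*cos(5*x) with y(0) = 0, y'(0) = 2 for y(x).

y = -46*cos(5*x)/629 + 20*sin(5*x)/629 + 46*cos(x)*exp(-x)/629 + 1204*exp(-x)*sin(x)/629

Characteristic equation r² + 2r + 2 = 0 has discriminant (2)² - 4·(2) = -4 < 0, so r = -1 ± i.
Hence y_h = C1*cos(x)*exp(-x) + C2*exp(-x)*sin(x).
Try y_p = A*cos(5*x) + B*sin(5*x). Substituting and equating the coefficients of cos(5x) and sin(5x) gives A = -46/629, B = 20/629, so y_p = -46*cos(5*x)/629 + 20*sin(5*x)/629.
General solution: y = -46*cos(5*x)/629 + 20*sin(5*x)/629 + C1*cos(x)*exp(-x) + C2*exp(-x)*sin(x).
Apply the initial conditions: y(0) = -46/629 + C1 = 0 and y'(0) = 100/629 + C2 - C1 = 2. Solving gives C1 = 46/629, C2 = 1204/629.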